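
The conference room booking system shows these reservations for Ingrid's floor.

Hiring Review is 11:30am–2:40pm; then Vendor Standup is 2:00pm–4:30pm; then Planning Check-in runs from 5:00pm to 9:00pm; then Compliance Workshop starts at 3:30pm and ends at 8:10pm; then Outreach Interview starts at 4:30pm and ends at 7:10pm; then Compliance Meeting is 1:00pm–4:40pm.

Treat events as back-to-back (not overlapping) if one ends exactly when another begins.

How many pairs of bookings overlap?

Sorted by start: Hiring Review, Compliance Meeting, Vendor Standup, Compliance Workshop, Outreach Interview, Planning Check-in.
Compliance Meeting starts before Hiring Review ends → Hiring Review and Compliance Meeting overlap.
Vendor Standup starts before Hiring Review ends → Hiring Review and Vendor Standup overlap.
Compliance Workshop starts after Hiring Review ends, so Hiring Review has no further overlaps.
Vendor Standup starts before Compliance Meeting ends → Compliance Meeting and Vendor Standup overlap.
Compliance Workshop starts before Compliance Meeting ends → Compliance Meeting and Compliance Workshop overlap.
Outreach Interview starts before Compliance Meeting ends → Compliance Meeting and Outreach Interview overlap.
Planning Check-in starts after Compliance Meeting ends.
Compliance Workshop starts before Vendor Standup ends → Vendor Standup and Compliance Workshop overlap.
Outreach Interview starts exactly when Vendor Standup ends (back-to-back, no overlap), so Vendor Standup has no further overlaps.
Outreach Interview starts before Compliance Workshop ends → Compliance Workshop and Outreach Interview overlap.
Planning Check-in starts before Compliance Workshop ends → Compliance Workshop and Planning Check-in overlap.
Planning Check-in starts before Outreach Interview ends → Outreach Interview and Planning Check-in overlap.
Overlapping pairs: Compliance Meeting & Compliance Workshop, Compliance Meeting & Hiring Review, Compliance Meeting & Outreach Interview, Compliance Meeting & Vendor Standup, Compliance Workshop & Outreach Interview, Compliance Workshop & Planning Check-in, Compliance Workshop & Vendor Standup, Hiring Review & Vendor Standup, Outreach Interview & Planning Check-in — 9 in total.

9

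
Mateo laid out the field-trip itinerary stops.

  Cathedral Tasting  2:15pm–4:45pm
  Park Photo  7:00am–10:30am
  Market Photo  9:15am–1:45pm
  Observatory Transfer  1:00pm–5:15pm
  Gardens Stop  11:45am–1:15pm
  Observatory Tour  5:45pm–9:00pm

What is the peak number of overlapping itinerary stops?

Walk through starts and ends in time order (an end at T is processed before a start at T):
7:00am start Park Photo → 1
9:15am start Market Photo → 2
10:30am end Park Photo → 1
11:45am start Gardens Stop → 2
1:00pm start Observatory Transfer → 3
1:15pm end Gardens Stop → 2
1:45pm end Market Photo → 1
2:15pm start Cathedral Tasting → 2
4:45pm end Cathedral Tasting → 1
5:15pm end Observatory Transfer → 0
5:45pm start Observatory Tour → 1
9:00pm end Observatory Tour → 0
Peak is 3, at 1:00pm (Gardens Stop, Market Photo, Observatory Transfer).

3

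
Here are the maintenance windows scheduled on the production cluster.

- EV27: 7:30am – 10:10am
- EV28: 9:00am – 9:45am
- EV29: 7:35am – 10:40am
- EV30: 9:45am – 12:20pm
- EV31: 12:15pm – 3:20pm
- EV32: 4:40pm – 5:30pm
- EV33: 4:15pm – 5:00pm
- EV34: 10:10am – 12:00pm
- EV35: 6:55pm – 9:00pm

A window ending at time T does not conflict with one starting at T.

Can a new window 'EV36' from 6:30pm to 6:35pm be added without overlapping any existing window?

EV27: ends 10:10am at or before EV36 starts 6:30pm → clear.
EV29: ends 10:40am at or before EV36 starts 6:30pm → clear.
EV28: ends 9:45am at or before EV36 starts 6:30pm → clear.
EV30: ends 12:20pm at or before EV36 starts 6:30pm → clear.
EV34: ends 12:00pm at or before EV36 starts 6:30pm → clear.
EV31: ends 3:20pm at or before EV36 starts 6:30pm → clear.
EV33: ends 5:00pm at or before EV36 starts 6:30pm → clear.
EV32: ends 5:30pm at or before EV36 starts 6:30pm → clear.
EV35: starts 6:55pm at or after EV36 ends 6:35pm → clear.

Yes — the slot is free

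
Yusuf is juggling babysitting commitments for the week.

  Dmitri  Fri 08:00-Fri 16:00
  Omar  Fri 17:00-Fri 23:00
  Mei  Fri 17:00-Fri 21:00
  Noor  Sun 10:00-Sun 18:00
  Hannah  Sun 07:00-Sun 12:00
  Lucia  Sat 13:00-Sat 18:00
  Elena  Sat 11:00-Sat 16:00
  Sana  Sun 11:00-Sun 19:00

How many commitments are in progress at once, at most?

3

Walk through starts and ends in time order (an end at T is processed before a start at T):
Fri 08:00 start Dmitri → 1
Fri 16:00 end Dmitri → 0
Fri 17:00 start Mei → 1
Fri 17:00 start Omar → 2
Fri 21:00 end Mei → 1
Fri 23:00 end Omar → 0
Sat 11:00 start Elena → 1
Sat 13:00 start Lucia → 2
Sat 16:00 end Elena → 1
Sat 18:00 end Lucia → 0
Sun 07:00 start Hannah → 1
Sun 10:00 start Noor → 2
Sun 11:00 start Sana → 3
Sun 12:00 end Hannah → 2
Sun 18:00 end Noor → 1
Sun 19:00 end Sana → 0
Peak is 3, at Sun 11:00 (Hannah, Noor, Sana).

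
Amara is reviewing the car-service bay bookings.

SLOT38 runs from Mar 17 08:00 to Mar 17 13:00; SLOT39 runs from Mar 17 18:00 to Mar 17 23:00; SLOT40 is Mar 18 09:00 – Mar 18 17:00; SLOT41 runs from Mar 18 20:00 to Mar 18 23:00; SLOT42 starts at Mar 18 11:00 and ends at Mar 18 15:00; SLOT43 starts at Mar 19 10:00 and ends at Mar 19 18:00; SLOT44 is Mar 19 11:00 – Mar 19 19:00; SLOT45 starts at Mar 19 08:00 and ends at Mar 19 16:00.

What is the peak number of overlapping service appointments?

Sweep the timeline, counting +1 at each start and −1 at each end (ends before starts at a tie):
Mar 17 08:00 start SLOT38 → 1
Mar 17 13:00 end SLOT38 → 0
Mar 17 18:00 start SLOT39 → 1
Mar 17 23:00 end SLOT39 → 0
Mar 18 09:00 start SLOT40 → 1
Mar 18 11:00 start SLOT42 → 2
Mar 18 15:00 end SLOT42 → 1
Mar 18 17:00 end SLOT40 → 0
Mar 18 20:00 start SLOT41 → 1
Mar 18 23:00 end SLOT41 → 0
Mar 19 08:00 start SLOT45 → 1
Mar 19 10:00 start SLOT43 → 2
Mar 19 11:00 start SLOT44 → 3
Mar 19 16:00 end SLOT45 → 2
Mar 19 18:00 end SLOT43 → 1
Mar 19 19:00 end SLOT44 → 0
Peak is 3, at Mar 19 11:00 (SLOT43, SLOT44, SLOT45).

3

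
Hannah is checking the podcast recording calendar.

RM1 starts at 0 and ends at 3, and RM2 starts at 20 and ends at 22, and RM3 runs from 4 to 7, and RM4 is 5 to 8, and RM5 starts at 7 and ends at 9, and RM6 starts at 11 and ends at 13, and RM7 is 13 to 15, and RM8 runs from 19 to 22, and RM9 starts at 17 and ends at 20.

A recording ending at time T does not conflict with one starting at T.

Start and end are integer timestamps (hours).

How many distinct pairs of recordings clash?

4

Sorted by start: RM1, RM3, RM4, RM5, RM6, RM7, RM9, RM8, RM2.
RM3 starts after RM1 ends — done with RM1.
RM4 starts before RM3 ends → RM3 and RM4 overlap.
RM5 starts exactly when RM3 ends (back-to-back, no overlap) — done with RM3.
RM5 starts before RM4 ends → RM4 and RM5 overlap.
RM6 starts after RM4 ends — done with RM4.
RM6 starts after RM5 ends — done with RM5.
RM7 starts exactly when RM6 ends (back-to-back, no overlap) — done with RM6.
RM9 starts after RM7 ends — done with RM7.
RM8 starts before RM9 ends → RM9 and RM8 overlap.
RM2 starts exactly when RM9 ends (back-to-back, no overlap).
RM2 starts before RM8 ends → RM8 and RM2 overlap.
Overlapping pairs: RM2 & RM8, RM3 & RM4, RM4 & RM5, RM8 & RM9 — 4 in total.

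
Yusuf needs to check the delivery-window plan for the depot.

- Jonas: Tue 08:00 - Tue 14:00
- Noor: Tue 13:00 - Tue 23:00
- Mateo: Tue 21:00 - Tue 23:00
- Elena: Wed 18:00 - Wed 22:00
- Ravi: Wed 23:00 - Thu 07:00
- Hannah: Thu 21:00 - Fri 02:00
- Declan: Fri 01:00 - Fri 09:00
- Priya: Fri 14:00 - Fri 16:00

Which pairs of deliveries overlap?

Check each pair: they overlap iff neither finishes before the other starts.
Sorted by start: Jonas, Noor, Mateo, Elena, Ravi, Hannah, Declan, Priya.
Noor starts before Jonas ends → Jonas and Noor overlap.
Mateo starts after Jonas ends, so Jonas has no further overlaps.
Mateo starts before Noor ends → Noor and Mateo overlap.
Elena starts after Noor ends, so Noor has no further overlaps.
Elena starts after Mateo ends, so Mateo has no further overlaps.
Ravi starts after Elena ends, so Elena has no further overlaps.
Hannah starts after Ravi ends, so Ravi has no further overlaps.
Declan starts before Hannah ends → Hannah and Declan overlap.
Priya starts after Hannah ends.
Priya starts after Declan ends.

Declan & Hannah, Jonas & Noor, Mateo & Noor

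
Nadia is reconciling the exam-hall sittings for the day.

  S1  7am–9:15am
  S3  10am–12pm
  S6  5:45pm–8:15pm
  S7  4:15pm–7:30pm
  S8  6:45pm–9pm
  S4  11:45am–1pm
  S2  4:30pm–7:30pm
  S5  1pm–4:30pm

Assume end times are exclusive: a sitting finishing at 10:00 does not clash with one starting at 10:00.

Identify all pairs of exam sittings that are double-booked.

Sorted by start: S1, S3, S4, S5, S7, S2, S6, S8.
S3 starts after S1 ends, so S1 has no further overlaps.
S4 starts before S3 ends → S3 and S4 overlap.
S5 starts after S3 ends, so S3 has no further overlaps.
S5 starts exactly when S4 ends (back-to-back, no overlap), so S4 has no further overlaps.
S7 starts before S5 ends → S5 and S7 overlap.
S2 starts exactly when S5 ends (back-to-back, no overlap), so S5 has no further overlaps.
S2 starts before S7 ends → S7 and S2 overlap.
S6 starts before S7 ends → S7 and S6 overlap.
S8 starts before S7 ends → S7 and S8 overlap.
S6 starts before S2 ends → S2 and S6 overlap.
S8 starts before S2 ends → S2 and S8 overlap.
S8 starts before S6 ends → S6 and S8 overlap.

S2 & S6, S2 & S7, S2 & S8, S3 & S4, S5 & S7, S6 & S7, S6 & S8, S7 & S8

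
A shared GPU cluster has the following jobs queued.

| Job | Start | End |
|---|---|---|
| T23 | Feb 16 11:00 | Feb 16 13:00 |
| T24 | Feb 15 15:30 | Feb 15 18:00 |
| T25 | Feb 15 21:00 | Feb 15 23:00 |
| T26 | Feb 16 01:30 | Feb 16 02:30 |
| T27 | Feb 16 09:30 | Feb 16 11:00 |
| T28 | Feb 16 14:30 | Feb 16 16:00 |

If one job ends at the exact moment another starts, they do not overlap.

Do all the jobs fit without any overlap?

Two intervals overlap when each starts before the other ends.
Sorted by start: T24, T25, T26, T27, T23, T28.
T25 starts after T24 ends, so T24 has no further overlaps.
T26 starts after T25 ends, so T25 has no further overlaps.
T27 starts after T26 ends, so T26 has no further overlaps.
T23 starts exactly when T27 ends (back-to-back, no overlap), so T27 has no further overlaps.
T28 starts after T23 ends.
Every pair is clear; the schedule has no overlaps.

Yes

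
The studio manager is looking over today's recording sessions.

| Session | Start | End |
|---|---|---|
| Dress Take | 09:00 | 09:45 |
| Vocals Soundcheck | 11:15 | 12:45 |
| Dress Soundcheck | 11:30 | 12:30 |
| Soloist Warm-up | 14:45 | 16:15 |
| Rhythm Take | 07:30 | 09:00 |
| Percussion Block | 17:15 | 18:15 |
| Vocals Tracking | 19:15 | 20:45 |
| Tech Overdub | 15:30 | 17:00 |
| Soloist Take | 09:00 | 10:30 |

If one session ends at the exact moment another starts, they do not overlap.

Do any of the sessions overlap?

Two intervals overlap when each starts before the other ends.
Sorted by start: Rhythm Take, Dress Take, Soloist Take, Vocals Soundcheck, Dress Soundcheck, Soloist Warm-up, Tech Overdub, Percussion Block, Vocals Tracking.
Dress Take starts exactly when Rhythm Take ends (back-to-back, no overlap), so Rhythm Take has no further overlaps.
Soloist Take starts before Dress Take ends → Dress Take and Soloist Take overlap.
That's a conflict, so the schedule is not conflict-free.

Yes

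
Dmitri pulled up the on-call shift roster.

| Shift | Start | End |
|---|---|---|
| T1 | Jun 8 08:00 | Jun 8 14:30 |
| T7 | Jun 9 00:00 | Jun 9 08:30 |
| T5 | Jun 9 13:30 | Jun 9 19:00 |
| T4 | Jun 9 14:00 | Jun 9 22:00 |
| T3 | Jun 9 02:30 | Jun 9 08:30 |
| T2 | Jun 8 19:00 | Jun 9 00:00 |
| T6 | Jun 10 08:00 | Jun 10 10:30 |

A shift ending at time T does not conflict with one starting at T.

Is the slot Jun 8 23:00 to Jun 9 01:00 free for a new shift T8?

T1: ends Jun 8 14:30 at or before T8 starts Jun 8 23:00 → clear.
T2: starts Jun 8 19:00 before T8 ends Jun 9 01:00, and ends Jun 9 00:00 after T8 starts Jun 8 23:00 → overlap.
T7: starts Jun 9 00:00 before T8 ends Jun 9 01:00, and ends Jun 9 08:30 after T8 starts Jun 8 23:00 → overlap.
T3: starts Jun 9 02:30 at or after T8 ends Jun 9 01:00 → clear.
T5: starts Jun 9 13:30 at or after T8 ends Jun 9 01:00 → clear.
T4: starts Jun 9 14:00 at or after T8 ends Jun 9 01:00 → clear.
T6: starts Jun 10 08:00 at or after T8 ends Jun 9 01:00 → clear.
T8 overlaps T2, T7.

No — it overlaps T2, T7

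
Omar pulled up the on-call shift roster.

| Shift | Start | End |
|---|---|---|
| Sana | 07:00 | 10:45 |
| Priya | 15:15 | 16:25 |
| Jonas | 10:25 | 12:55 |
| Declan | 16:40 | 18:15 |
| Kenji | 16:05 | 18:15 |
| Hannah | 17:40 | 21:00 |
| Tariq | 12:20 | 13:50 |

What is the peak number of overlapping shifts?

3

Walk through starts and ends in time order (an end at T is processed before a start at T):
07:00 start Sana → 1
10:25 start Jonas → 2
10:45 end Sana → 1
12:20 start Tariq → 2
12:55 end Jonas → 1
13:50 end Tariq → 0
15:15 start Priya → 1
16:05 start Kenji → 2
16:25 end Priya → 1
16:40 start Declan → 2
17:40 start Hannah → 3
18:15 end Declan → 2
18:15 end Kenji → 1
21:00 end Hannah → 0
Peak is 3, at 17:40 (Declan, Hannah, Kenji).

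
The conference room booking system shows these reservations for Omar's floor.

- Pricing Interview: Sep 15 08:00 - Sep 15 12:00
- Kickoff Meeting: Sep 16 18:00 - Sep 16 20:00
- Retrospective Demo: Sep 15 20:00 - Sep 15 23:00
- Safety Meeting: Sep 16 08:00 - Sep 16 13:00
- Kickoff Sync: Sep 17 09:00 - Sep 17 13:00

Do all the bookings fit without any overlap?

Sorted by start: Pricing Interview, Retrospective Demo, Safety Meeting, Kickoff Meeting, Kickoff Sync.
Retrospective Demo starts after Pricing Interview ends, so nothing later overlaps Pricing Interview either.
Safety Meeting starts after Retrospective Demo ends, so nothing later overlaps Retrospective Demo either.
Kickoff Meeting starts after Safety Meeting ends, so nothing later overlaps Safety Meeting either.
Kickoff Sync starts after Kickoff Meeting ends.
Every pair is clear; the schedule has no overlaps.

Yes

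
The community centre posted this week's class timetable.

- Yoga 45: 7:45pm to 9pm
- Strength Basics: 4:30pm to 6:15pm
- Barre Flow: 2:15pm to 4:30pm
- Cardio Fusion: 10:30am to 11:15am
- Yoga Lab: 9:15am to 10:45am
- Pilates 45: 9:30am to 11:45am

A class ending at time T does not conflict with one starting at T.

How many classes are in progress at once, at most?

Sweep the timeline, counting +1 at each start and −1 at each end (ends before starts at a tie):
9:15am start Yoga Lab → 1
9:30am start Pilates 45 → 2
10:30am start Cardio Fusion → 3
10:45am end Yoga Lab → 2
11:15am end Cardio Fusion → 1
11:45am end Pilates 45 → 0
2:15pm start Barre Flow → 1
4:30pm end Barre Flow → 0
4:30pm start Strength Basics → 1
6:15pm end Strength Basics → 0
7:45pm start Yoga 45 → 1
9pm end Yoga 45 → 0
Peak is 3, at 10:30am (Cardio Fusion, Pilates 45, Yoga Lab).

3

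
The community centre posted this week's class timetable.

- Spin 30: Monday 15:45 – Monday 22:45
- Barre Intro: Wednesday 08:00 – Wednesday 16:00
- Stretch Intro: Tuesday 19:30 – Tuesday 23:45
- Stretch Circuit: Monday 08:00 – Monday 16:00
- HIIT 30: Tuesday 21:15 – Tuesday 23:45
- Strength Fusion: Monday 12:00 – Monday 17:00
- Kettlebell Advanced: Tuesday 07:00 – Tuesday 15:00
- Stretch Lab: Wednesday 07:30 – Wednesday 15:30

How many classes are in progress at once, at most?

Sort all start/end points and keep a running count:
Monday 08:00 start Stretch Circuit → 1
Monday 12:00 start Strength Fusion → 2
Monday 15:45 start Spin 30 → 3
Monday 16:00 end Stretch Circuit → 2
Monday 17:00 end Strength Fusion → 1
Monday 22:45 end Spin 30 → 0
Tuesday 07:00 start Kettlebell Advanced → 1
Tuesday 15:00 end Kettlebell Advanced → 0
Tuesday 19:30 start Stretch Intro → 1
Tuesday 21:15 start HIIT 30 → 2
Tuesday 23:45 end HIIT 30 → 1
Tuesday 23:45 end Stretch Intro → 0
Wednesday 07:30 start Stretch Lab → 1
Wednesday 08:00 start Barre Intro → 2
Wednesday 15:30 end Stretch Lab → 1
Wednesday 16:00 end Barre Intro → 0
Peak is 3, at Monday 15:45 (Spin 30, Strength Fusion, Stretch Circuit).

3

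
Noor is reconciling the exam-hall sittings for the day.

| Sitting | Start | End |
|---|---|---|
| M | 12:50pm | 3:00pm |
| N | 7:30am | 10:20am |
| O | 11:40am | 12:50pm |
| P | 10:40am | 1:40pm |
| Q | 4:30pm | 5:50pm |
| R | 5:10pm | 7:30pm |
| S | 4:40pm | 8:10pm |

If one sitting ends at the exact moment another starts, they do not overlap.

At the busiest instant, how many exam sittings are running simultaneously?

Sort all start/end points and keep a running count:
7:30am start N → 1
10:20am end N → 0
10:40am start P → 1
11:40am start O → 2
12:50pm end O → 1
12:50pm start M → 2
1:40pm end P → 1
3:00pm end M → 0
4:30pm start Q → 1
4:40pm start S → 2
5:10pm start R → 3
5:50pm end Q → 2
7:30pm end R → 1
8:10pm end S → 0
Peak is 3, at 5:10pm (Q, R, S).

3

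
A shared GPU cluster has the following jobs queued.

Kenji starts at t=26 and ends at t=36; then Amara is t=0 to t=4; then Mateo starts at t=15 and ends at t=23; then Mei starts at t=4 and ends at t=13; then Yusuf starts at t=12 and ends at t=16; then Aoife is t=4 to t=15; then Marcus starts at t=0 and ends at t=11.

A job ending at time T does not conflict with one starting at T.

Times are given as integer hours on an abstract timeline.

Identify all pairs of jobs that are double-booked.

Sorted by start: Marcus, Amara, Mei, Aoife, Yusuf, Mateo, Kenji.
Amara starts before Marcus ends → Marcus and Amara overlap.
Mei starts before Marcus ends → Marcus and Mei overlap.
Aoife starts before Marcus ends → Marcus and Aoife overlap.
Yusuf starts after Marcus ends, so nothing later overlaps Marcus either.
Mei starts exactly when Amara ends (back-to-back, no overlap), so nothing later overlaps Amara either.
Aoife starts before Mei ends → Mei and Aoife overlap.
Yusuf starts before Mei ends → Mei and Yusuf overlap.
Mateo starts after Mei ends, so nothing later overlaps Mei either.
Yusuf starts before Aoife ends → Aoife and Yusuf overlap.
Mateo starts exactly when Aoife ends (back-to-back, no overlap), so nothing later overlaps Aoife either.
Mateo starts before Yusuf ends → Yusuf and Mateo overlap.
Kenji starts after Yusuf ends.
Kenji starts after Mateo ends.

Amara & Marcus, Aoife & Marcus, Aoife & Mei, Aoife & Yusuf, Marcus & Mei, Mateo & Yusuf, Mei & Yusuf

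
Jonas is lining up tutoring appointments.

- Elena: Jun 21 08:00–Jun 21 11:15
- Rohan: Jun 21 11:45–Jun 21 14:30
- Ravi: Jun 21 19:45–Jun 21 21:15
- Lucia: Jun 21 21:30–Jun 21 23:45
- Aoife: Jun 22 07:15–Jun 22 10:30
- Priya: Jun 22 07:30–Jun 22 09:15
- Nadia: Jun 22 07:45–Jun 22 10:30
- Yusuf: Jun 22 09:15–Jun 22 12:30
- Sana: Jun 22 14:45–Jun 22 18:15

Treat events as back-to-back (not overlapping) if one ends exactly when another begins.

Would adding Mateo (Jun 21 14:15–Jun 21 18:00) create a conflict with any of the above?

Elena: ends Jun 21 11:15 at or before Mateo starts Jun 21 14:15 → clear.
Rohan: starts Jun 21 11:45 before Mateo ends Jun 21 18:00, and ends Jun 21 14:30 after Mateo starts Jun 21 14:15 → overlap.
Ravi: starts Jun 21 19:45 at or after Mateo ends Jun 21 18:00 → clear.
Lucia: starts Jun 21 21:30 at or after Mateo ends Jun 21 18:00 → clear.
Aoife: starts Jun 22 07:15 at or after Mateo ends Jun 21 18:00 → clear.
Priya: starts Jun 22 07:30 at or after Mateo ends Jun 21 18:00 → clear.
Nadia: starts Jun 22 07:45 at or after Mateo ends Jun 21 18:00 → clear.
Yusuf: starts Jun 22 09:15 at or after Mateo ends Jun 21 18:00 → clear.
Sana: starts Jun 22 14:45 at or after Mateo ends Jun 21 18:00 → clear.
Mateo overlaps Rohan.

Yes — it overlaps Rohan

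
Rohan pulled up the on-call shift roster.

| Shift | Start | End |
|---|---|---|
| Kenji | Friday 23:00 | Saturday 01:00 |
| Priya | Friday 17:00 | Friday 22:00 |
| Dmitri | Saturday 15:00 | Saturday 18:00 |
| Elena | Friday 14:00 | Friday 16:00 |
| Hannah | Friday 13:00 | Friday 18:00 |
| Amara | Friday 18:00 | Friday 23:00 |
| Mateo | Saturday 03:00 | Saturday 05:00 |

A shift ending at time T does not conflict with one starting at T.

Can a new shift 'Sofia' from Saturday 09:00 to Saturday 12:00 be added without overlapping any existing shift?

Yes — the slot is free

Hannah: ends Friday 18:00 at or before Sofia starts Saturday 09:00 → clear.
Elena: ends Friday 16:00 at or before Sofia starts Saturday 09:00 → clear.
Priya: ends Friday 22:00 at or before Sofia starts Saturday 09:00 → clear.
Amara: ends Friday 23:00 at or before Sofia starts Saturday 09:00 → clear.
Kenji: ends Saturday 01:00 at or before Sofia starts Saturday 09:00 → clear.
Mateo: ends Saturday 05:00 at or before Sofia starts Saturday 09:00 → clear.
Dmitri: starts Saturday 15:00 at or after Sofia ends Saturday 12:00 → clear.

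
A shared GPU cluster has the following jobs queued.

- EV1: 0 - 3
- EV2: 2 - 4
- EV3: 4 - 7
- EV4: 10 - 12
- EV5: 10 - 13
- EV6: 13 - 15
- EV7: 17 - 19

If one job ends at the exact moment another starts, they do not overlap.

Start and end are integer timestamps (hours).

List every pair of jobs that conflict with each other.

Sorted by start: EV1, EV2, EV3, EV4, EV5, EV6, EV7.
EV2 starts before EV1 ends → EV1 and EV2 overlap.
EV3 starts after EV1 ends, so EV1 has no further overlaps.
EV3 starts exactly when EV2 ends (back-to-back, no overlap), so EV2 has no further overlaps.
EV4 starts after EV3 ends, so EV3 has no further overlaps.
EV5 starts before EV4 ends → EV4 and EV5 overlap.
EV6 starts after EV4 ends, so EV4 has no further overlaps.
EV6 starts exactly when EV5 ends (back-to-back, no overlap), so EV5 has no further overlaps.
EV7 starts after EV6 ends.

EV1 & EV2, EV4 & EV5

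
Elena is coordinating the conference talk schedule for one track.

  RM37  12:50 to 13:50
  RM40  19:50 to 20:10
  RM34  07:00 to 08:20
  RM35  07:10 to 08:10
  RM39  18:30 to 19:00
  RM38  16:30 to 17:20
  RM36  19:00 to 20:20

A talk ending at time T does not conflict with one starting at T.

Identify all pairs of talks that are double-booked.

Sorted by start: RM34, RM35, RM37, RM38, RM39, RM36, RM40.
RM35 starts before RM34 ends → RM34 and RM35 overlap.
RM37 starts after RM34 ends, so nothing later overlaps RM34 either.
RM37 starts after RM35 ends, so nothing later overlaps RM35 either.
RM38 starts after RM37 ends, so nothing later overlaps RM37 either.
RM39 starts after RM38 ends, so nothing later overlaps RM38 either.
RM36 starts exactly when RM39 ends (back-to-back, no overlap), so nothing later overlaps RM39 either.
RM40 starts before RM36 ends → RM36 and RM40 overlap.

RM34 & RM35, RM36 & RM40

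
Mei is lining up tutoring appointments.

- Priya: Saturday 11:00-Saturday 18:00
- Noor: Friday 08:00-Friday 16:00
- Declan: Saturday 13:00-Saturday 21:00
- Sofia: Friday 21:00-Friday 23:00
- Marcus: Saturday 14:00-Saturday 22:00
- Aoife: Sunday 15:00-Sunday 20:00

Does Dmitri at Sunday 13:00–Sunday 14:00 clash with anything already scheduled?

No — it doesn't clash with anything

Noor: ends Friday 16:00 at or before Dmitri starts Sunday 13:00 → clear.
Sofia: ends Friday 23:00 at or before Dmitri starts Sunday 13:00 → clear.
Priya: ends Saturday 18:00 at or before Dmitri starts Sunday 13:00 → clear.
Declan: ends Saturday 21:00 at or before Dmitri starts Sunday 13:00 → clear.
Marcus: ends Saturday 22:00 at or before Dmitri starts Sunday 13:00 → clear.
Aoife: starts Sunday 15:00 at or after Dmitri ends Sunday 14:00 → clear.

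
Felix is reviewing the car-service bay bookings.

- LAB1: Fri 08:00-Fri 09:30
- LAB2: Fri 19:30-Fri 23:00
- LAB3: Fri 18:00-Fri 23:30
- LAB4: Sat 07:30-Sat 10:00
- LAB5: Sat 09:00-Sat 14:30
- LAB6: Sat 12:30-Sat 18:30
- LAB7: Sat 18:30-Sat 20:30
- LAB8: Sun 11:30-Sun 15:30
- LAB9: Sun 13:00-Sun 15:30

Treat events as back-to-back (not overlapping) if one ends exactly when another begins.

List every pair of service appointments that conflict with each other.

Check each pair: they overlap iff neither finishes before the other starts.
Sorted by start: LAB1, LAB3, LAB2, LAB4, LAB5, LAB6, LAB7, LAB8, LAB9.
LAB3 starts after LAB1 ends, so nothing later overlaps LAB1 either.
LAB2 starts before LAB3 ends → LAB3 and LAB2 overlap.
LAB4 starts after LAB3 ends, so nothing later overlaps LAB3 either.
LAB4 starts after LAB2 ends, so nothing later overlaps LAB2 either.
LAB5 starts before LAB4 ends → LAB4 and LAB5 overlap.
LAB6 starts after LAB4 ends, so nothing later overlaps LAB4 either.
LAB6 starts before LAB5 ends → LAB5 and LAB6 overlap.
LAB7 starts after LAB5 ends, so nothing later overlaps LAB5 either.
LAB7 starts exactly when LAB6 ends (back-to-back, no overlap), so nothing later overlaps LAB6 either.
LAB8 starts after LAB7 ends, so nothing later overlaps LAB7 either.
LAB9 starts before LAB8 ends → LAB8 and LAB9 overlap.

LAB2 & LAB3, LAB4 & LAB5, LAB5 & LAB6, LAB8 & LAB9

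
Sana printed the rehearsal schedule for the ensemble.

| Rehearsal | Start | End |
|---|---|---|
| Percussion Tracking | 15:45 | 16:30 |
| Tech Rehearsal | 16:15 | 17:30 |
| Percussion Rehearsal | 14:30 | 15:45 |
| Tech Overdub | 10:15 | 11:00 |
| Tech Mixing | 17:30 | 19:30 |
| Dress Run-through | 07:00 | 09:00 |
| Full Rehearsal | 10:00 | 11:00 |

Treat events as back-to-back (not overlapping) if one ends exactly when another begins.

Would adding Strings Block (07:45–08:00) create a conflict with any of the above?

Yes — it overlaps Dress Run-through

Dress Run-through: starts 07:00 before Strings Block ends 08:00, and ends 09:00 after Strings Block starts 07:45 → overlap.
Full Rehearsal: starts 10:00 at or after Strings Block ends 08:00 → clear.
Tech Overdub: starts 10:15 at or after Strings Block ends 08:00 → clear.
Percussion Rehearsal: starts 14:30 at or after Strings Block ends 08:00 → clear.
Percussion Tracking: starts 15:45 at or after Strings Block ends 08:00 → clear.
Tech Rehearsal: starts 16:15 at or after Strings Block ends 08:00 → clear.
Tech Mixing: starts 17:30 at or after Strings Block ends 08:00 → clear.
Strings Block overlaps Dress Run-through.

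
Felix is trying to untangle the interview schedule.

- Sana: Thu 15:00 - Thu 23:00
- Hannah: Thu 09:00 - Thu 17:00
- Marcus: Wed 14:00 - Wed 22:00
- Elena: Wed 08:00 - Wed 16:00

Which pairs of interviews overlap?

Sorted by start: Elena, Marcus, Hannah, Sana.
Marcus starts before Elena ends → Elena and Marcus overlap.
Hannah starts after Elena ends; Elena is clear from here.
Hannah starts after Marcus ends; Marcus is clear from here.
Sana starts before Hannah ends → Hannah and Sana overlap.

Elena & Marcus, Hannah & Sana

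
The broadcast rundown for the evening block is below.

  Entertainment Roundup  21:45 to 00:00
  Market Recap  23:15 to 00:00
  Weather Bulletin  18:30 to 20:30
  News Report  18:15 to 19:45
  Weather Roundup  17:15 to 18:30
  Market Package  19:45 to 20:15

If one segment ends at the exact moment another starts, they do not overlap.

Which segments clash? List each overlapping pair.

Entertainment Roundup & Market Recap, Market Package & Weather Bulletin, News Report & Weather Bulletin, News Report & Weather Roundup

Sorted by start: Weather Roundup, News Report, Weather Bulletin, Market Package, Entertainment Roundup, Market Recap.
News Report starts before Weather Roundup ends → Weather Roundup and News Report overlap.
Weather Bulletin starts exactly when Weather Roundup ends (back-to-back, no overlap); Weather Roundup is clear from here.
Weather Bulletin starts before News Report ends → News Report and Weather Bulletin overlap.
Market Package starts exactly when News Report ends (back-to-back, no overlap); News Report is clear from here.
Market Package starts before Weather Bulletin ends → Weather Bulletin and Market Package overlap.
Entertainment Roundup starts after Weather Bulletin ends; Weather Bulletin is clear from here.
Entertainment Roundup starts after Market Package ends; Market Package is clear from here.
Market Recap starts before Entertainment Roundup ends → Entertainment Roundup and Market Recap overlap.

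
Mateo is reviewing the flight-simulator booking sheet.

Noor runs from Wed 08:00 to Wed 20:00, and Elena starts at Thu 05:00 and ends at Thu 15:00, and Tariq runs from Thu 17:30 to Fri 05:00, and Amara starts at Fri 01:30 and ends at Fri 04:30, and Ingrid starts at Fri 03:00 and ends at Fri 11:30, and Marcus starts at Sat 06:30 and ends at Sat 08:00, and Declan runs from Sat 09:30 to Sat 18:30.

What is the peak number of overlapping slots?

3

Walk through starts and ends in time order (an end at T is processed before a start at T):
Wed 08:00 start Noor → 1
Wed 20:00 end Noor → 0
Thu 05:00 start Elena → 1
Thu 15:00 end Elena → 0
Thu 17:30 start Tariq → 1
Fri 01:30 start Amara → 2
Fri 03:00 start Ingrid → 3
Fri 04:30 end Amara → 2
Fri 05:00 end Tariq → 1
Fri 11:30 end Ingrid → 0
Sat 06:30 start Marcus → 1
Sat 08:00 end Marcus → 0
Sat 09:30 start Declan → 1
Sat 18:30 end Declan → 0
Peak is 3, at Fri 03:00 (Amara, Ingrid, Tariq).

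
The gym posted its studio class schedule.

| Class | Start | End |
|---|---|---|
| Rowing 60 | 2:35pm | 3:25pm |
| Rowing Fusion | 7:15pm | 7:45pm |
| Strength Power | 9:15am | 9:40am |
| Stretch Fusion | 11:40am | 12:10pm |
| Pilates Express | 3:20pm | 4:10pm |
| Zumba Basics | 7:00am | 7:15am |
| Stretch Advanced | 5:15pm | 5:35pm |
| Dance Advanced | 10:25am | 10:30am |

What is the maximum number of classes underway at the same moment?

Walk through starts and ends in time order (an end at T is processed before a start at T):
7:00am start Zumba Basics → 1
7:15am end Zumba Basics → 0
9:15am start Strength Power → 1
9:40am end Strength Power → 0
10:25am start Dance Advanced → 1
10:30am end Dance Advanced → 0
11:40am start Stretch Fusion → 1
12:10pm end Stretch Fusion → 0
2:35pm start Rowing 60 → 1
3:20pm start Pilates Express → 2
3:25pm end Rowing 60 → 1
4:10pm end Pilates Express → 0
5:15pm start Stretch Advanced → 1
5:35pm end Stretch Advanced → 0
7:15pm start Rowing Fusion → 1
7:45pm end Rowing Fusion → 0
Peak is 2, at 3:20pm (Pilates Express, Rowing 60).

2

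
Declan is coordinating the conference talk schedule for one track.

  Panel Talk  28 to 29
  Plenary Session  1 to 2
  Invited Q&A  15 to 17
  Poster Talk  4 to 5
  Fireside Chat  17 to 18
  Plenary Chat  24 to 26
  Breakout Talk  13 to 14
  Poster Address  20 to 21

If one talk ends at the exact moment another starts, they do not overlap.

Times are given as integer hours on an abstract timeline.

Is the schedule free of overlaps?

Yes

Two intervals overlap when each starts before the other ends.
Sorted by start: Plenary Session, Poster Talk, Breakout Talk, Invited Q&A, Fireside Chat, Poster Address, Plenary Chat, Panel Talk.
Poster Talk starts after Plenary Session ends, so Plenary Session has no further overlaps.
Breakout Talk starts after Poster Talk ends, so Poster Talk has no further overlaps.
Invited Q&A starts after Breakout Talk ends, so Breakout Talk has no further overlaps.
Fireside Chat starts exactly when Invited Q&A ends (back-to-back, no overlap), so Invited Q&A has no further overlaps.
Poster Address starts after Fireside Chat ends, so Fireside Chat has no further overlaps.
Plenary Chat starts after Poster Address ends, so Poster Address has no further overlaps.
Panel Talk starts after Plenary Chat ends.
Every pair is clear; the schedule has no overlaps.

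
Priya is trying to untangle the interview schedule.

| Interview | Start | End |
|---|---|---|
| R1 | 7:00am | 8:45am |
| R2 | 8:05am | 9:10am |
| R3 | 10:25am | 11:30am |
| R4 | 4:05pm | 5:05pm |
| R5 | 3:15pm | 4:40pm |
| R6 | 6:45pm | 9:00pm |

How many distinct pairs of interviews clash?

Sorted by start: R1, R2, R3, R5, R4, R6.
R2 starts before R1 ends → R1 and R2 overlap.
R3 starts after R1 ends — done with R1.
R3 starts after R2 ends — done with R2.
R5 starts after R3 ends — done with R3.
R4 starts before R5 ends → R5 and R4 overlap.
R6 starts after R5 ends.
R6 starts after R4 ends.
Overlapping pairs: R1 & R2, R4 & R5 — 2 in total.

2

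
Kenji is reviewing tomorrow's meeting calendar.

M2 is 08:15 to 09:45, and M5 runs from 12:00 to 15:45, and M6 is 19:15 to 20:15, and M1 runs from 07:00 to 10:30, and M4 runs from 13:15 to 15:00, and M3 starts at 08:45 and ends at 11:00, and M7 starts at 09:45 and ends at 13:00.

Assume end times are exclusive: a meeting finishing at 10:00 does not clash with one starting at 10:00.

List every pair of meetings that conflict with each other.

M1 & M2, M1 & M3, M1 & M7, M2 & M3, M3 & M7, M4 & M5, M5 & M7

Sorted by start: M1, M2, M3, M7, M5, M4, M6.
M2 starts before M1 ends → M1 and M2 overlap.
M3 starts before M1 ends → M1 and M3 overlap.
M7 starts before M1 ends → M1 and M7 overlap.
M5 starts after M1 ends — done with M1.
M3 starts before M2 ends → M2 and M3 overlap.
M7 starts exactly when M2 ends (back-to-back, no overlap) — done with M2.
M7 starts before M3 ends → M3 and M7 overlap.
M5 starts after M3 ends — done with M3.
M5 starts before M7 ends → M7 and M5 overlap.
M4 starts after M7 ends — done with M7.
M4 starts before M5 ends → M5 and M4 overlap.
M6 starts after M5 ends.
M6 starts after M4 ends.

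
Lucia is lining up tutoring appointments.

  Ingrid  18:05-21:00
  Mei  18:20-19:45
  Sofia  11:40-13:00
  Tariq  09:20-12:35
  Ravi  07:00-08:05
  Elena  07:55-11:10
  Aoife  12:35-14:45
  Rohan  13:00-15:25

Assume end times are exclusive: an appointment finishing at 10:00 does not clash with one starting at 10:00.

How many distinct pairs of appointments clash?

6

Sorted by start: Ravi, Elena, Tariq, Sofia, Aoife, Rohan, Ingrid, Mei.
Elena starts before Ravi ends → Ravi and Elena overlap.
Tariq starts after Ravi ends, so nothing later overlaps Ravi either.
Tariq starts before Elena ends → Elena and Tariq overlap.
Sofia starts after Elena ends, so nothing later overlaps Elena either.
Sofia starts before Tariq ends → Tariq and Sofia overlap.
Aoife starts exactly when Tariq ends (back-to-back, no overlap), so nothing later overlaps Tariq either.
Aoife starts before Sofia ends → Sofia and Aoife overlap.
Rohan starts exactly when Sofia ends (back-to-back, no overlap), so nothing later overlaps Sofia either.
Rohan starts before Aoife ends → Aoife and Rohan overlap.
Ingrid starts after Aoife ends, so nothing later overlaps Aoife either.
Ingrid starts after Rohan ends, so nothing later overlaps Rohan either.
Mei starts before Ingrid ends → Ingrid and Mei overlap.
Overlapping pairs: Aoife & Rohan, Aoife & Sofia, Elena & Ravi, Elena & Tariq, Ingrid & Mei, Sofia & Tariq — 6 in total.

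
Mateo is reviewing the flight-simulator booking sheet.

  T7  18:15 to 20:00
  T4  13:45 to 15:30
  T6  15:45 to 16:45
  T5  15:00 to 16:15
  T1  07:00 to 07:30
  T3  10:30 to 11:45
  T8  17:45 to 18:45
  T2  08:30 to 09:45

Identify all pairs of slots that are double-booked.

Two intervals overlap when each starts before the other ends.
Sorted by start: T1, T2, T3, T4, T5, T6, T8, T7.
T2 starts after T1 ends, so nothing later overlaps T1 either.
T3 starts after T2 ends, so nothing later overlaps T2 either.
T4 starts after T3 ends, so nothing later overlaps T3 either.
T5 starts before T4 ends → T4 and T5 overlap.
T6 starts after T4 ends, so nothing later overlaps T4 either.
T6 starts before T5 ends → T5 and T6 overlap.
T8 starts after T5 ends, so nothing later overlaps T5 either.
T8 starts after T6 ends, so nothing later overlaps T6 either.
T7 starts before T8 ends → T8 and T7 overlap.

T4 & T5, T5 & T6, T7 & T8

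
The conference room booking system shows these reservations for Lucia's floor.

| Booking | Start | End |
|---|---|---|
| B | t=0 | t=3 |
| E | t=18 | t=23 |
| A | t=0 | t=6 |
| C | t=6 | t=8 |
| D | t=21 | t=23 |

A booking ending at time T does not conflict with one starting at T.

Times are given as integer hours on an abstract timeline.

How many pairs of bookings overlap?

Sorted by start: A, B, C, E, D.
B starts before A ends → A and B overlap.
C starts exactly when A ends (back-to-back, no overlap), so A has no further overlaps.
C starts after B ends, so B has no further overlaps.
E starts after C ends, so C has no further overlaps.
D starts before E ends → E and D overlap.
Overlapping pairs: A & B, D & E — 2 in total.

2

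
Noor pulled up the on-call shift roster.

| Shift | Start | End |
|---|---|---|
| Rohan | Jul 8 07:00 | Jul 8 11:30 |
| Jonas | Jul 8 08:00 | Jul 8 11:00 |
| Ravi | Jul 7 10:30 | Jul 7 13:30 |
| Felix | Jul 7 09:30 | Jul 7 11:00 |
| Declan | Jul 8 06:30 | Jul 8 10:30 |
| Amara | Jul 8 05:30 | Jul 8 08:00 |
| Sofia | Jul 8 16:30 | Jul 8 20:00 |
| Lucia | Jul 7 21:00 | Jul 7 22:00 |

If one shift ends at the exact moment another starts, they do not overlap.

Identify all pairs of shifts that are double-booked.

Check each pair: they overlap iff neither finishes before the other starts.
Sorted by start: Felix, Ravi, Lucia, Amara, Declan, Rohan, Jonas, Sofia.
Ravi starts before Felix ends → Felix and Ravi overlap.
Lucia starts after Felix ends — done with Felix.
Lucia starts after Ravi ends — done with Ravi.
Amara starts after Lucia ends — done with Lucia.
Declan starts before Amara ends → Amara and Declan overlap.
Rohan starts before Amara ends → Amara and Rohan overlap.
Jonas starts exactly when Amara ends (back-to-back, no overlap) — done with Amara.
Rohan starts before Declan ends → Declan and Rohan overlap.
Jonas starts before Declan ends → Declan and Jonas overlap.
Sofia starts after Declan ends.
Jonas starts before Rohan ends → Rohan and Jonas overlap.
Sofia starts after Rohan ends.
Sofia starts after Jonas ends.

Amara & Declan, Amara & Rohan, Declan & Jonas, Declan & Rohan, Felix & Ravi, Jonas & Rohan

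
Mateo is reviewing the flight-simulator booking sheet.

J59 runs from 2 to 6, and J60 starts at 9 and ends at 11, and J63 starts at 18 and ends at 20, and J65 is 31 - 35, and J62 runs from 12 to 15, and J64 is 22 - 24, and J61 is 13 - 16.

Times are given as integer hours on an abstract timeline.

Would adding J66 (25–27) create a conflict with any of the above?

No — it doesn't clash with anything

J59: ends 6 at or before J66 starts 25 → clear.
J60: ends 11 at or before J66 starts 25 → clear.
J62: ends 15 at or before J66 starts 25 → clear.
J61: ends 16 at or before J66 starts 25 → clear.
J63: ends 20 at or before J66 starts 25 → clear.
J64: ends 24 at or before J66 starts 25 → clear.
J65: starts 31 at or after J66 ends 27 → clear.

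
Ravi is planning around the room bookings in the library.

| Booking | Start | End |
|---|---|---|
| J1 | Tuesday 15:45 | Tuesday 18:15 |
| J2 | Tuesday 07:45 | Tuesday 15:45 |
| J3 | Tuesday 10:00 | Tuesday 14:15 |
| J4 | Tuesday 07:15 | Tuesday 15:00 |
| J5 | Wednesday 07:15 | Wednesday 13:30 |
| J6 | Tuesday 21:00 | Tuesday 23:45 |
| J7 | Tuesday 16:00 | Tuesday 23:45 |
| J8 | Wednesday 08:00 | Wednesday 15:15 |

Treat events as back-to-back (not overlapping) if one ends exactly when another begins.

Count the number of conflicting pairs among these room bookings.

Sorted by start: J4, J2, J3, J1, J7, J6, J5, J8.
J2 starts before J4 ends → J4 and J2 overlap.
J3 starts before J4 ends → J4 and J3 overlap.
J1 starts after J4 ends; J4 is clear from here.
J3 starts before J2 ends → J2 and J3 overlap.
J1 starts exactly when J2 ends (back-to-back, no overlap); J2 is clear from here.
J1 starts after J3 ends; J3 is clear from here.
J7 starts before J1 ends → J1 and J7 overlap.
J6 starts after J1 ends; J1 is clear from here.
J6 starts before J7 ends → J7 and J6 overlap.
J5 starts after J7 ends; J7 is clear from here.
J5 starts after J6 ends; J6 is clear from here.
J8 starts before J5 ends → J5 and J8 overlap.
Overlapping pairs: J1 & J7, J2 & J3, J2 & J4, J3 & J4, J5 & J8, J6 & J7 — 6 in total.

6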